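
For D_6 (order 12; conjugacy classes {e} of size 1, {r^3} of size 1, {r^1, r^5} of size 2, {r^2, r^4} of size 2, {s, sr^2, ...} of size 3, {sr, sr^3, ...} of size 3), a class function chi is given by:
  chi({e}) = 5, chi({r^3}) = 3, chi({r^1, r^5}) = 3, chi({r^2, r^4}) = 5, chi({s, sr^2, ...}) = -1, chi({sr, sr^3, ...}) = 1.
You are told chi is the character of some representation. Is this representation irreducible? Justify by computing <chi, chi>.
Not irreducible (reducible): <chi, chi> = 9 > 1.

Argument: <chi, chi> = (1/|G|) sum_C |C| * |chi(C)|^2 = (1/12)[1*|5|^2 + 1*|3|^2 + 2*|3|^2 + 2*|5|^2 + 3*|-1|^2 + 3*|1|^2]
  = (1/12)[(25) + (9) + (18) + (50) + (3) + (3)] = 108/12 = 9.
A character is irreducible iff <chi, chi> = 1, so this representation is reducible.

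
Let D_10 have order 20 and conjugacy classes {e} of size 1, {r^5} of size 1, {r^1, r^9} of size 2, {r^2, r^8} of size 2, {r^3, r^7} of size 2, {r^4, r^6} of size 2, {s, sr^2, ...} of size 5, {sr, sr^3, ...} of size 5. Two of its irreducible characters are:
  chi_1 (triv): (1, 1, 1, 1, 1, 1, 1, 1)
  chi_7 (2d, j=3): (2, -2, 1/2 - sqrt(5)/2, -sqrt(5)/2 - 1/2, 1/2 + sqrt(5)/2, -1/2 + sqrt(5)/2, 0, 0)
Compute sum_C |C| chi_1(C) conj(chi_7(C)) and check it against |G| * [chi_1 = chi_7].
Sum = 0; so <chi_1, chi_7> = 0 (distinct irreducibles are orthogonal).

Derivation: Compute term by term over conjugacy classes (|C| * chi_1(C) * conj(chi_7(C))):
  1*(1)*conj(2) + 1*(1)*conj(-2) + 2*(1)*conj(1/2 - sqrt(5)/2) + 2*(1)*conj(-sqrt(5)/2 - 1/2) + 2*(1)*conj(1/2 + sqrt(5)/2) + 2*(1)*conj(-1/2 + sqrt(5)/2) + 5*(1)*conj(0) + 5*(1)*conj(0)
  = (2) + (-2) + (1 - sqrt(5)) + (-sqrt(5) - 1) + (1 + sqrt(5)) + (-1 + sqrt(5)) + (0) + (0)
  = 0.
Dividing by |G| = 20 gives 0/20 = 0, matching the row-orthogonality relation <chi_1, chi_7> = [chi_1 = chi_7].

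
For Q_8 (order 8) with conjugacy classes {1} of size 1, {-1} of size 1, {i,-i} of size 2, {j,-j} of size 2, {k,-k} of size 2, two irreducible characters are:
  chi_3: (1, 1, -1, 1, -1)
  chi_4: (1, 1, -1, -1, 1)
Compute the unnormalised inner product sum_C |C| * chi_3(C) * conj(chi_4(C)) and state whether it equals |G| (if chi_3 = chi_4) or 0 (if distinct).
Sum = 0; so <chi_3, chi_4> = 0 (distinct irreducibles are orthogonal).

Solution. Compute term by term over conjugacy classes (|C| * chi_3(C) * conj(chi_4(C))):
  1*(1)*conj(1) + 1*(1)*conj(1) + 2*(-1)*conj(-1) + 2*(1)*conj(-1) + 2*(-1)*conj(1)
  = (1) + (1) + (2) + (-2) + (-2)
  = 0.
Dividing by |G| = 8 gives 0/8 = 0, matching the row-orthogonality relation <chi_3, chi_4> = [chi_3 = chi_4].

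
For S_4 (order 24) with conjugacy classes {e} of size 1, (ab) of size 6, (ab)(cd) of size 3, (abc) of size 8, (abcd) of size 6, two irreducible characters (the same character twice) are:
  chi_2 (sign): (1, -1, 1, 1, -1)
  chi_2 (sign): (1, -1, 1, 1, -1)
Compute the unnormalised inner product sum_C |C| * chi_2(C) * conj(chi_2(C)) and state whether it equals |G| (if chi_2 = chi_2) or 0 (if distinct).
Sum = 24 = |G| = 24; so <chi_2, chi_2> = 1 (norm-1 confirms irreducibility).

Details: Compute term by term over conjugacy classes (|C| * chi_2(C) * conj(chi_2(C))):
  1*(1)*conj(1) + 6*(-1)*conj(-1) + 3*(1)*conj(1) + 8*(1)*conj(1) + 6*(-1)*conj(-1)
  = (1) + (6) + (3) + (8) + (6)
  = 24.
Dividing by |G| = 24 gives 24/24 = 1, matching the row-orthogonality relation <chi_2, chi_2> = [chi_2 = chi_2].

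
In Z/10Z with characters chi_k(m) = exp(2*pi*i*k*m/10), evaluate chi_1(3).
chi_1(3) = zeta_10^3 = exp(3*I*pi/5)

chi_1(3) = zeta_10^(1*3) = zeta_10^3. Since zeta_10^10 = 1, this equals zeta_10^3 = exp(2*pi*i*3/10) = exp(3*I*pi/5).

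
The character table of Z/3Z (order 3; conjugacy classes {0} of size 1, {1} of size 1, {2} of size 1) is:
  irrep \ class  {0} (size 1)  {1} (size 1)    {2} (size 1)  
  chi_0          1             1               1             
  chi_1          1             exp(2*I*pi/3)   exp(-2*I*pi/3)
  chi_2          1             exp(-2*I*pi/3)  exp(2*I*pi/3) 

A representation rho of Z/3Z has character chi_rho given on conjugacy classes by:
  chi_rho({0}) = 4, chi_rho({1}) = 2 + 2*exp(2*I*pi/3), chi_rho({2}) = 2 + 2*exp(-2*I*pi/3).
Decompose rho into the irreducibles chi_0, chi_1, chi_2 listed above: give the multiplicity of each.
Multiplicities: chi_0: 2, chi_1: 2, chi_2: 0.

Why: Use <chi_rho, chi> = (1/|G|) sum_C |C| * chi_rho(C) * conj(chi(C)) with |G| = 3 for each irreducible chi in the table:
  <chi_rho, chi_0> = (1/3)[1*(4)*conj(1) + 1*(2 + 2*exp(2*I*pi/3))*conj(1) + 1*(2 + 2*exp(-2*I*pi/3))*conj(1)]
      = (1/3)[(4) + (2 + 2*exp(2*I*pi/3)) + (2 + 2*exp(-2*I*pi/3))] = 6/3 = 2
  <chi_rho, chi_1> = (1/3)[1*(4)*conj(1) + 1*(2 + 2*exp(2*I*pi/3))*conj(exp(2*I*pi/3)) + 1*(2 + 2*exp(-2*I*pi/3))*conj(exp(-2*I*pi/3))]
      = (1/3)[(4) + (2 + 2*exp(-2*I*pi/3)) + (2 + 2*exp(2*I*pi/3))] = 6/3 = 2
  <chi_rho, chi_2> = (1/3)[1*(4)*conj(1) + 1*(2 + 2*exp(2*I*pi/3))*conj(exp(-2*I*pi/3)) + 1*(2 + 2*exp(-2*I*pi/3))*conj(exp(2*I*pi/3))]
      = (1/3)[(4) + (-2) + (-2)] = 0/3 = 0
(Exp terms are combined using exp(i*s)*conj(exp(i*t)) = exp(i*(s-t)), and sums of them are collapsed using the identity that for every m > 1 the m distinct m-th roots of unity sum to 0, e.g. 1 + exp(2*I*pi/3) + exp(-2*I*pi/3) = 0.)
Dimension check: dim(rho) = sum (mult * dim) = 2*1 + 2*1 + 0*1 = 4 = chi_rho(e) = 4.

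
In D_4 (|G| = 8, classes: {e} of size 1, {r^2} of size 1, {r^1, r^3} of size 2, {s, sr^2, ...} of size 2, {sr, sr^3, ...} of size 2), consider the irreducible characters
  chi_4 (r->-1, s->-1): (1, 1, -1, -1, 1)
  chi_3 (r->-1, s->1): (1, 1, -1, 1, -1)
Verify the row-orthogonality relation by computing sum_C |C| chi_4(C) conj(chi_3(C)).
Sum = 0; so <chi_4, chi_3> = 0 (distinct irreducibles are orthogonal).

Working: Compute term by term over conjugacy classes (|C| * chi_4(C) * conj(chi_3(C))):
  1*(1)*conj(1) + 1*(1)*conj(1) + 2*(-1)*conj(-1) + 2*(-1)*conj(1) + 2*(1)*conj(-1)
  = (1) + (1) + (2) + (-2) + (-2)
  = 0.
Dividing by |G| = 8 gives 0/8 = 0, matching the row-orthogonality relation <chi_4, chi_3> = [chi_4 = chi_3].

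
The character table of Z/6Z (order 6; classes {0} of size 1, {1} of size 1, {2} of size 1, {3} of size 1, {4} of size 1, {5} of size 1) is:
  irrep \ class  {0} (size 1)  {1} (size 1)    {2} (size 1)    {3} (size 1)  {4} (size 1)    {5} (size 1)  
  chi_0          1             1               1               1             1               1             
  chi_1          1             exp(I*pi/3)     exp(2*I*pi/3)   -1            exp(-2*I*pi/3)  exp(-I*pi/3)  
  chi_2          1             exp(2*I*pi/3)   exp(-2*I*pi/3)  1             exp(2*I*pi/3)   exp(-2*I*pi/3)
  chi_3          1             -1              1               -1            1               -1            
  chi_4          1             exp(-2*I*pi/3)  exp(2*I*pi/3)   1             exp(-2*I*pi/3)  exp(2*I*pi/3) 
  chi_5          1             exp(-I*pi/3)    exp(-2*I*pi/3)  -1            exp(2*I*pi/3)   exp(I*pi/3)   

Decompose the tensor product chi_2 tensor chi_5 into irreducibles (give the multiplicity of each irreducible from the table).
chi_2 tensor chi_5 = chi_1 (all other irreducibles have multiplicity 0).

Proof sketch: The character of a tensor product is the pointwise product (chi_2 * chi_5)(C) = chi_2(C) * chi_5(C):
  {0}: (1)*(1), {1}: (exp(2*I*pi/3))*(exp(-I*pi/3)), {2}: (exp(-2*I*pi/3))*(exp(-2*I*pi/3)), {3}: (1)*(-1), {4}: (exp(2*I*pi/3))*(exp(2*I*pi/3)), {5}: (exp(-2*I*pi/3))*(exp(I*pi/3))
so (chi_2 * chi_5) takes values
  {0} -> 1, {1} -> exp(I*pi/3), {2} -> exp(2*I*pi/3), {3} -> -1, {4} -> exp(-2*I*pi/3), {5} -> exp(-I*pi/3).
Now take the inner product of this character with each irreducible chi from the table, <chi_2*chi_5, chi> = (1/6) sum_C |C| (chi_2*chi_5)(C) conj(chi(C)):
  <chi_2*chi_5, chi_0> = (1/6)[1*(1)*conj(1) + 1*(exp(I*pi/3))*conj(1) + 1*(exp(2*I*pi/3))*conj(1) + 1*(-1)*conj(1) + 1*(exp(-2*I*pi/3))*conj(1) + 1*(exp(-I*pi/3))*conj(1)]
      = (1/6)[(1) + (exp(I*pi/3)) + (exp(2*I*pi/3)) + (-1) + (exp(-2*I*pi/3)) + (exp(-I*pi/3))] = 0/6 = 0
  <chi_2*chi_5, chi_1> = (1/6)[1*(1)*conj(1) + 1*(exp(I*pi/3))*conj(exp(I*pi/3)) + 1*(exp(2*I*pi/3))*conj(exp(2*I*pi/3)) + 1*(-1)*conj(-1) + 1*(exp(-2*I*pi/3))*conj(exp(-2*I*pi/3)) + 1*(exp(-I*pi/3))*conj(exp(-I*pi/3))]
      = (1/6)[(1) + (1) + (1) + (1) + (1) + (1)] = 6/6 = 1
  <chi_2*chi_5, chi_2> = (1/6)[1*(1)*conj(1) + 1*(exp(I*pi/3))*conj(exp(2*I*pi/3)) + 1*(exp(2*I*pi/3))*conj(exp(-2*I*pi/3)) + 1*(-1)*conj(1) + 1*(exp(-2*I*pi/3))*conj(exp(2*I*pi/3)) + 1*(exp(-I*pi/3))*conj(exp(-2*I*pi/3))]
      = (1/6)[(1) + (exp(-I*pi/3)) + (exp(-2*I*pi/3)) + (-1) + (exp(2*I*pi/3)) + (exp(I*pi/3))] = 0/6 = 0
  <chi_2*chi_5, chi_3> = (1/6)[1*(1)*conj(1) + 1*(exp(I*pi/3))*conj(-1) + 1*(exp(2*I*pi/3))*conj(1) + 1*(-1)*conj(-1) + 1*(exp(-2*I*pi/3))*conj(1) + 1*(exp(-I*pi/3))*conj(-1)]
      = (1/6)[(1) + (-exp(I*pi/3)) + (exp(2*I*pi/3)) + (1) + (exp(-2*I*pi/3)) + (-exp(-I*pi/3))] = 0/6 = 0
  <chi_2*chi_5, chi_4> = (1/6)[1*(1)*conj(1) + 1*(exp(I*pi/3))*conj(exp(-2*I*pi/3)) + 1*(exp(2*I*pi/3))*conj(exp(2*I*pi/3)) + 1*(-1)*conj(1) + 1*(exp(-2*I*pi/3))*conj(exp(-2*I*pi/3)) + 1*(exp(-I*pi/3))*conj(exp(2*I*pi/3))]
      = (1/6)[(1) + (-1) + (1) + (-1) + (1) + (-1)] = 0/6 = 0
  <chi_2*chi_5, chi_5> = (1/6)[1*(1)*conj(1) + 1*(exp(I*pi/3))*conj(exp(-I*pi/3)) + 1*(exp(2*I*pi/3))*conj(exp(-2*I*pi/3)) + 1*(-1)*conj(-1) + 1*(exp(-2*I*pi/3))*conj(exp(2*I*pi/3)) + 1*(exp(-I*pi/3))*conj(exp(I*pi/3))]
      = (1/6)[(1) + (exp(2*I*pi/3)) + (exp(-2*I*pi/3)) + (1) + (exp(2*I*pi/3)) + (exp(-2*I*pi/3))] = 0/6 = 0
(Exp terms are combined using exp(i*s)*conj(exp(i*t)) = exp(i*(s-t)), and sums of them are collapsed using the identity that for every m > 1 the m distinct m-th roots of unity sum to 0, e.g. 1 + exp(2*I*pi/3) + exp(-2*I*pi/3) = 0.)
Hence the multiplicities are chi_1: 1. Dimension check: dim(chi_2)*dim(chi_5) = 1*1 = 1 and sum (mult * dim) = 1*1 = 1.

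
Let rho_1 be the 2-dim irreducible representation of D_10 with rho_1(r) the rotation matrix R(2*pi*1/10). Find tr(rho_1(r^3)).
chi_{rho_1}(r^3) = 2*cos(2*pi*1*3/10) = 1/2 - sqrt(5)/2

Argument: rho_1(r^3) is rotation by angle 2*pi*1*3/10, whose trace is 2*cos(2*pi*1*3/10) = 1/2 - sqrt(5)/2.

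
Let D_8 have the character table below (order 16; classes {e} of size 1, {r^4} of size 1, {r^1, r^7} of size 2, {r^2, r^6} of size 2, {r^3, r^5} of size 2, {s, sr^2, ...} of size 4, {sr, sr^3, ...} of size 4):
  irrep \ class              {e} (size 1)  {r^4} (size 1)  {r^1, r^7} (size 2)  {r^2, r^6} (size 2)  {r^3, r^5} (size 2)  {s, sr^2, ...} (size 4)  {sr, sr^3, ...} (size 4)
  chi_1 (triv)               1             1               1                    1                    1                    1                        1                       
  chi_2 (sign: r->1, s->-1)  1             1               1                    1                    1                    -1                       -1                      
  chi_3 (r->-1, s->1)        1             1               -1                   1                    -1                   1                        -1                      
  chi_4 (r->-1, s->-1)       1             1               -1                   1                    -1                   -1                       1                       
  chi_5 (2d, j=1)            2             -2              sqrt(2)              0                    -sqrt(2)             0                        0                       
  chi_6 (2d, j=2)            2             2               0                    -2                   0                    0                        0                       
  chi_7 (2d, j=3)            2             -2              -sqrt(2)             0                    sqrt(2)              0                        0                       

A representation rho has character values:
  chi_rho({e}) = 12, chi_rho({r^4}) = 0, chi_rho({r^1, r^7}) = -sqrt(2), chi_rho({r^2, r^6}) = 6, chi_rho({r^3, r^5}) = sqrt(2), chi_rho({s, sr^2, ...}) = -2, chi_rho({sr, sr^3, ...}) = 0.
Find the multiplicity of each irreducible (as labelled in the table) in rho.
Multiplicities: chi_1: 1, chi_2: 2, chi_3: 1, chi_4: 2, chi_5: 1, chi_6: 0, chi_7: 2.

Explanation: Use <chi_rho, chi> = (1/|G|) sum_C |C| * chi_rho(C) * conj(chi(C)) with |G| = 16 for each irreducible chi in the table:
  <chi_rho, chi_1> = (1/16)[1*(12)*conj(1) + 1*(0)*conj(1) + 2*(-sqrt(2))*conj(1) + 2*(6)*conj(1) + 2*(sqrt(2))*conj(1) + 4*(-2)*conj(1) + 4*(0)*conj(1)]
      = (1/16)[(12) + (0) + (-2*sqrt(2)) + (12) + (2*sqrt(2)) + (-8) + (0)] = 16/16 = 1
  <chi_rho, chi_2> = (1/16)[1*(12)*conj(1) + 1*(0)*conj(1) + 2*(-sqrt(2))*conj(1) + 2*(6)*conj(1) + 2*(sqrt(2))*conj(1) + 4*(-2)*conj(-1) + 4*(0)*conj(-1)]
      = (1/16)[(12) + (0) + (-2*sqrt(2)) + (12) + (2*sqrt(2)) + (8) + (0)] = 32/16 = 2
  <chi_rho, chi_3> = (1/16)[1*(12)*conj(1) + 1*(0)*conj(1) + 2*(-sqrt(2))*conj(-1) + 2*(6)*conj(1) + 2*(sqrt(2))*conj(-1) + 4*(-2)*conj(1) + 4*(0)*conj(-1)]
      = (1/16)[(12) + (0) + (2*sqrt(2)) + (12) + (-2*sqrt(2)) + (-8) + (0)] = 16/16 = 1
  <chi_rho, chi_4> = (1/16)[1*(12)*conj(1) + 1*(0)*conj(1) + 2*(-sqrt(2))*conj(-1) + 2*(6)*conj(1) + 2*(sqrt(2))*conj(-1) + 4*(-2)*conj(-1) + 4*(0)*conj(1)]
      = (1/16)[(12) + (0) + (2*sqrt(2)) + (12) + (-2*sqrt(2)) + (8) + (0)] = 32/16 = 2
  <chi_rho, chi_5> = (1/16)[1*(12)*conj(2) + 1*(0)*conj(-2) + 2*(-sqrt(2))*conj(sqrt(2)) + 2*(6)*conj(0) + 2*(sqrt(2))*conj(-sqrt(2)) + 4*(-2)*conj(0) + 4*(0)*conj(0)]
      = (1/16)[(24) + (0) + (-4) + (0) + (-4) + (0) + (0)] = 16/16 = 1
  <chi_rho, chi_6> = (1/16)[1*(12)*conj(2) + 1*(0)*conj(2) + 2*(-sqrt(2))*conj(0) + 2*(6)*conj(-2) + 2*(sqrt(2))*conj(0) + 4*(-2)*conj(0) + 4*(0)*conj(0)]
      = (1/16)[(24) + (0) + (0) + (-24) + (0) + (0) + (0)] = 0/16 = 0
  <chi_rho, chi_7> = (1/16)[1*(12)*conj(2) + 1*(0)*conj(-2) + 2*(-sqrt(2))*conj(-sqrt(2)) + 2*(6)*conj(0) + 2*(sqrt(2))*conj(sqrt(2)) + 4*(-2)*conj(0) + 4*(0)*conj(0)]
      = (1/16)[(24) + (0) + (4) + (0) + (4) + (0) + (0)] = 32/16 = 2
Dimension check: dim(rho) = sum (mult * dim) = 1*1 + 2*1 + 1*1 + 2*1 + 1*2 + 0*2 + 2*2 = 12 = chi_rho(e) = 12.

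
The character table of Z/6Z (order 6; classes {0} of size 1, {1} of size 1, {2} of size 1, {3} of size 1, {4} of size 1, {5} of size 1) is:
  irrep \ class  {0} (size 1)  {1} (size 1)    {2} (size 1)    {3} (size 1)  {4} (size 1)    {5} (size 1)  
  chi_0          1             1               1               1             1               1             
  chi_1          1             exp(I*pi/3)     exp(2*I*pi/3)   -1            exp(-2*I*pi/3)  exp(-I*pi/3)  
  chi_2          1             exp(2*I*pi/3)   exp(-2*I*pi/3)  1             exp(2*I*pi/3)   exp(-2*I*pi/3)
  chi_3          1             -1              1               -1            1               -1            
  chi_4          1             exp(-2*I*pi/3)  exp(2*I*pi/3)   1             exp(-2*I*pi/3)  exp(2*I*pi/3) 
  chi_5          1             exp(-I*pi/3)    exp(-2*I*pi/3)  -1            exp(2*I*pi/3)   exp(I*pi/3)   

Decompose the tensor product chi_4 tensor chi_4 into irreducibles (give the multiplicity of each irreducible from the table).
chi_4 tensor chi_4 = chi_2 (all other irreducibles have multiplicity 0).

Argument: The character of a tensor product is the pointwise product (chi_4 * chi_4)(C) = chi_4(C) * chi_4(C):
  {0}: (1)*(1), {1}: (exp(-2*I*pi/3))*(exp(-2*I*pi/3)), {2}: (exp(2*I*pi/3))*(exp(2*I*pi/3)), {3}: (1)*(1), {4}: (exp(-2*I*pi/3))*(exp(-2*I*pi/3)), {5}: (exp(2*I*pi/3))*(exp(2*I*pi/3))
so (chi_4 * chi_4) takes values
  {0} -> 1, {1} -> exp(2*I*pi/3), {2} -> exp(-2*I*pi/3), {3} -> 1, {4} -> exp(2*I*pi/3), {5} -> exp(-2*I*pi/3).
Now take the inner product of this character with each irreducible chi from the table, <chi_4*chi_4, chi> = (1/6) sum_C |C| (chi_4*chi_4)(C) conj(chi(C)):
  <chi_4*chi_4, chi_0> = (1/6)[1*(1)*conj(1) + 1*(exp(2*I*pi/3))*conj(1) + 1*(exp(-2*I*pi/3))*conj(1) + 1*(1)*conj(1) + 1*(exp(2*I*pi/3))*conj(1) + 1*(exp(-2*I*pi/3))*conj(1)]
      = (1/6)[(1) + (exp(2*I*pi/3)) + (exp(-2*I*pi/3)) + (1) + (exp(2*I*pi/3)) + (exp(-2*I*pi/3))] = 0/6 = 0
  <chi_4*chi_4, chi_1> = (1/6)[1*(1)*conj(1) + 1*(exp(2*I*pi/3))*conj(exp(I*pi/3)) + 1*(exp(-2*I*pi/3))*conj(exp(2*I*pi/3)) + 1*(1)*conj(-1) + 1*(exp(2*I*pi/3))*conj(exp(-2*I*pi/3)) + 1*(exp(-2*I*pi/3))*conj(exp(-I*pi/3))]
      = (1/6)[(1) + (exp(I*pi/3)) + (exp(2*I*pi/3)) + (-1) + (exp(-2*I*pi/3)) + (exp(-I*pi/3))] = 0/6 = 0
  <chi_4*chi_4, chi_2> = (1/6)[1*(1)*conj(1) + 1*(exp(2*I*pi/3))*conj(exp(2*I*pi/3)) + 1*(exp(-2*I*pi/3))*conj(exp(-2*I*pi/3)) + 1*(1)*conj(1) + 1*(exp(2*I*pi/3))*conj(exp(2*I*pi/3)) + 1*(exp(-2*I*pi/3))*conj(exp(-2*I*pi/3))]
      = (1/6)[(1) + (1) + (1) + (1) + (1) + (1)] = 6/6 = 1
  <chi_4*chi_4, chi_3> = (1/6)[1*(1)*conj(1) + 1*(exp(2*I*pi/3))*conj(-1) + 1*(exp(-2*I*pi/3))*conj(1) + 1*(1)*conj(-1) + 1*(exp(2*I*pi/3))*conj(1) + 1*(exp(-2*I*pi/3))*conj(-1)]
      = (1/6)[(1) + (-exp(2*I*pi/3)) + (exp(-2*I*pi/3)) + (-1) + (exp(2*I*pi/3)) + (-exp(-2*I*pi/3))] = 0/6 = 0
  <chi_4*chi_4, chi_4> = (1/6)[1*(1)*conj(1) + 1*(exp(2*I*pi/3))*conj(exp(-2*I*pi/3)) + 1*(exp(-2*I*pi/3))*conj(exp(2*I*pi/3)) + 1*(1)*conj(1) + 1*(exp(2*I*pi/3))*conj(exp(-2*I*pi/3)) + 1*(exp(-2*I*pi/3))*conj(exp(2*I*pi/3))]
      = (1/6)[(1) + (exp(-2*I*pi/3)) + (exp(2*I*pi/3)) + (1) + (exp(-2*I*pi/3)) + (exp(2*I*pi/3))] = 0/6 = 0
  <chi_4*chi_4, chi_5> = (1/6)[1*(1)*conj(1) + 1*(exp(2*I*pi/3))*conj(exp(-I*pi/3)) + 1*(exp(-2*I*pi/3))*conj(exp(-2*I*pi/3)) + 1*(1)*conj(-1) + 1*(exp(2*I*pi/3))*conj(exp(2*I*pi/3)) + 1*(exp(-2*I*pi/3))*conj(exp(I*pi/3))]
      = (1/6)[(1) + (-1) + (1) + (-1) + (1) + (-1)] = 0/6 = 0
(Exp terms are combined using exp(i*s)*conj(exp(i*t)) = exp(i*(s-t)), and sums of them are collapsed using the identity that for every m > 1 the m distinct m-th roots of unity sum to 0, e.g. 1 + exp(2*I*pi/3) + exp(-2*I*pi/3) = 0.)
Hence the multiplicities are chi_2: 1. Dimension check: dim(chi_4)*dim(chi_4) = 1*1 = 1 and sum (mult * dim) = 1*1 = 1.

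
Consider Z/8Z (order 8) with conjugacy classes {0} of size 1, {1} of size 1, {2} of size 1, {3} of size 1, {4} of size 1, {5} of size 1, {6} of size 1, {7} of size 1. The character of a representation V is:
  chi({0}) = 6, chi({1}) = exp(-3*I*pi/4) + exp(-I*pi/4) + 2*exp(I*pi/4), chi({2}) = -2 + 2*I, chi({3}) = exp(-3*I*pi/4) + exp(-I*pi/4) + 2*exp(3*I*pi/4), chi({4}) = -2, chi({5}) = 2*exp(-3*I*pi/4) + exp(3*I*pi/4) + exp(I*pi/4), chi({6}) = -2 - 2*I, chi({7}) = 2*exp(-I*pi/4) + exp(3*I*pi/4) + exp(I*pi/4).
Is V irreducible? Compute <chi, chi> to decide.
Not irreducible (reducible): <chi, chi> = 8 > 1.

Why: <chi, chi> = (1/|G|) sum_C |C| * |chi(C)|^2 = (1/8)[1*|6|^2 + 1*|exp(-3*I*pi/4) + exp(-I*pi/4) + 2*exp(I*pi/4)|^2 + 1*|-2 + 2*I|^2 + 1*|exp(-3*I*pi/4) + exp(-I*pi/4) + 2*exp(3*I*pi/4)|^2 + 1*|-2|^2 + 1*|2*exp(-3*I*pi/4) + exp(3*I*pi/4) + exp(I*pi/4)|^2 + 1*|-2 - 2*I|^2 + 1*|2*exp(-I*pi/4) + exp(3*I*pi/4) + exp(I*pi/4)|^2]
  = (1/8)[(36) + (2) + (8) + (2) + (4) + (2) + (8) + (2)] = 64/8 = 8.
(Exp terms are combined using exp(i*s)*conj(exp(i*t)) = exp(i*(s-t)), and sums of them are collapsed using the identity that for every m > 1 the m distinct m-th roots of unity sum to 0, e.g. 1 + exp(2*I*pi/3) + exp(-2*I*pi/3) = 0.)
A character is irreducible iff <chi, chi> = 1, so this representation is reducible.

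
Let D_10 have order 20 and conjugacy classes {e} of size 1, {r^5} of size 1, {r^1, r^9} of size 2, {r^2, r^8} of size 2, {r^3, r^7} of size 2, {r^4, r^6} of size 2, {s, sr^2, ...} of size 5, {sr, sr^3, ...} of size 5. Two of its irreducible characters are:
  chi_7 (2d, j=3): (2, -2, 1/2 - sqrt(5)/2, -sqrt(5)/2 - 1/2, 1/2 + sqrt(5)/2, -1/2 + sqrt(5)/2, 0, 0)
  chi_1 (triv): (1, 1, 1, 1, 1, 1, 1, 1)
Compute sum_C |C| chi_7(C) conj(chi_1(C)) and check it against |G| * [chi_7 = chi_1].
Sum = 0; so <chi_7, chi_1> = 0 (distinct irreducibles are orthogonal).

Solution. Compute term by term over conjugacy classes (|C| * chi_7(C) * conj(chi_1(C))):
  1*(2)*conj(1) + 1*(-2)*conj(1) + 2*(1/2 - sqrt(5)/2)*conj(1) + 2*(-sqrt(5)/2 - 1/2)*conj(1) + 2*(1/2 + sqrt(5)/2)*conj(1) + 2*(-1/2 + sqrt(5)/2)*conj(1) + 5*(0)*conj(1) + 5*(0)*conj(1)
  = (2) + (-2) + (1 - sqrt(5)) + (-sqrt(5) - 1) + (1 + sqrt(5)) + (-1 + sqrt(5)) + (0) + (0)
  = 0.
Dividing by |G| = 20 gives 0/20 = 0, matching the row-orthogonality relation <chi_7, chi_1> = [chi_7 = chi_1].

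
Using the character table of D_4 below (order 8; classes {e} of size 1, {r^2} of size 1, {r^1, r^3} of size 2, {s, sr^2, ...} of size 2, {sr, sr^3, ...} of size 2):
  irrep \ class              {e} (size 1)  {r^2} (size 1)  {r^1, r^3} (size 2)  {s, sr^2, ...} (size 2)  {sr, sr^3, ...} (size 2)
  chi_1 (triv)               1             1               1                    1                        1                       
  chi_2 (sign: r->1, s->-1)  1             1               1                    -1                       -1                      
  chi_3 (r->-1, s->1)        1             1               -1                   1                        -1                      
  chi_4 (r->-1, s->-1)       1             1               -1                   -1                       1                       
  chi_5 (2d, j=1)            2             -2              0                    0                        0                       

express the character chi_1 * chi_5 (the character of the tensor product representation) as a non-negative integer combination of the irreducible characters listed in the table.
chi_1 tensor chi_5 = chi_5 (all other irreducibles have multiplicity 0).

Justification: The character of a tensor product is the pointwise product (chi_1 * chi_5)(C) = chi_1(C) * chi_5(C):
  {e}: (1)*(2), {r^2}: (1)*(-2), {r^1, r^3}: (1)*(0), {s, sr^2, ...}: (1)*(0), {sr, sr^3, ...}: (1)*(0)
so (chi_1 * chi_5) takes values
  {e} -> 2, {r^2} -> -2, {r^1, r^3} -> 0, {s, sr^2, ...} -> 0, {sr, sr^3, ...} -> 0.
Now take the inner product of this character with each irreducible chi from the table, <chi_1*chi_5, chi> = (1/8) sum_C |C| (chi_1*chi_5)(C) conj(chi(C)):
  <chi_1*chi_5, chi_1> = (1/8)[1*(2)*conj(1) + 1*(-2)*conj(1) + 2*(0)*conj(1) + 2*(0)*conj(1) + 2*(0)*conj(1)]
      = (1/8)[(2) + (-2) + (0) + (0) + (0)] = 0/8 = 0
  <chi_1*chi_5, chi_2> = (1/8)[1*(2)*conj(1) + 1*(-2)*conj(1) + 2*(0)*conj(1) + 2*(0)*conj(-1) + 2*(0)*conj(-1)]
      = (1/8)[(2) + (-2) + (0) + (0) + (0)] = 0/8 = 0
  <chi_1*chi_5, chi_3> = (1/8)[1*(2)*conj(1) + 1*(-2)*conj(1) + 2*(0)*conj(-1) + 2*(0)*conj(1) + 2*(0)*conj(-1)]
      = (1/8)[(2) + (-2) + (0) + (0) + (0)] = 0/8 = 0
  <chi_1*chi_5, chi_4> = (1/8)[1*(2)*conj(1) + 1*(-2)*conj(1) + 2*(0)*conj(-1) + 2*(0)*conj(-1) + 2*(0)*conj(1)]
      = (1/8)[(2) + (-2) + (0) + (0) + (0)] = 0/8 = 0
  <chi_1*chi_5, chi_5> = (1/8)[1*(2)*conj(2) + 1*(-2)*conj(-2) + 2*(0)*conj(0) + 2*(0)*conj(0) + 2*(0)*conj(0)]
      = (1/8)[(4) + (4) + (0) + (0) + (0)] = 8/8 = 1
Hence the multiplicities are chi_5: 1. Dimension check: dim(chi_1)*dim(chi_5) = 1*2 = 2 and sum (mult * dim) = 1*2 = 2.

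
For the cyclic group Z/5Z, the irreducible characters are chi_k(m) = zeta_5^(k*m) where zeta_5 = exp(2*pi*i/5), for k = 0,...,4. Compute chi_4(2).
chi_4(2) = zeta_5^8 = exp(-4*I*pi/5)

Details: chi_4(2) = zeta_5^(4*2) = zeta_5^8. Since zeta_5^5 = 1, this equals zeta_5^3 = exp(2*pi*i*3/5) = exp(-4*I*pi/5).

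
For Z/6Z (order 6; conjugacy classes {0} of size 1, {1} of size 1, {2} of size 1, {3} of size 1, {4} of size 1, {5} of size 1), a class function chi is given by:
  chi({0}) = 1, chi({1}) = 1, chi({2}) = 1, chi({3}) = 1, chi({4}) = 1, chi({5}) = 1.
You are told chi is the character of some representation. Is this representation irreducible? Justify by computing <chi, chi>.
Irreducible: <chi, chi> = 1.

Details: <chi, chi> = (1/|G|) sum_C |C| * |chi(C)|^2 = (1/6)[1*|1|^2 + 1*|1|^2 + 1*|1|^2 + 1*|1|^2 + 1*|1|^2 + 1*|1|^2]
  = (1/6)[(1) + (1) + (1) + (1) + (1) + (1)] = 6/6 = 1.
(Exp terms are combined using exp(i*s)*conj(exp(i*t)) = exp(i*(s-t)), and sums of them are collapsed using the identity that for every m > 1 the m distinct m-th roots of unity sum to 0, e.g. 1 + exp(2*I*pi/3) + exp(-2*I*pi/3) = 0.)
A character is irreducible iff <chi, chi> = 1, so this representation is irreducible.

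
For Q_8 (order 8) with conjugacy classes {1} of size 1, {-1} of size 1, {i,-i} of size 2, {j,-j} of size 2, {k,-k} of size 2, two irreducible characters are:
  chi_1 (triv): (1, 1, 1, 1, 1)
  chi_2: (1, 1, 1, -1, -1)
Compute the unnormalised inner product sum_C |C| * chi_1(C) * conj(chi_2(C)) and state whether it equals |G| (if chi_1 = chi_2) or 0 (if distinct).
Sum = 0; so <chi_1, chi_2> = 0 (distinct irreducibles are orthogonal).

Compute term by term over conjugacy classes (|C| * chi_1(C) * conj(chi_2(C))):
  1*(1)*conj(1) + 1*(1)*conj(1) + 2*(1)*conj(1) + 2*(1)*conj(-1) + 2*(1)*conj(-1)
  = (1) + (1) + (2) + (-2) + (-2)
  = 0.
Dividing by |G| = 8 gives 0/8 = 0, matching the row-orthogonality relation <chi_1, chi_2> = [chi_1 = chi_2].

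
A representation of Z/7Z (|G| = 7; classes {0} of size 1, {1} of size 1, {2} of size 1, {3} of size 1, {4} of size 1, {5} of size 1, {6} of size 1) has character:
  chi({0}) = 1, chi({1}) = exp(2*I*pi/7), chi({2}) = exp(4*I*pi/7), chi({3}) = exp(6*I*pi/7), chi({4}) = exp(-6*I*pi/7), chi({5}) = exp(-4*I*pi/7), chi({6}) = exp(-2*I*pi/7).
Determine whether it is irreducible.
Irreducible: <chi, chi> = 1.

Why: <chi, chi> = (1/|G|) sum_C |C| * |chi(C)|^2 = (1/7)[1*|1|^2 + 1*|exp(2*I*pi/7)|^2 + 1*|exp(4*I*pi/7)|^2 + 1*|exp(6*I*pi/7)|^2 + 1*|exp(-6*I*pi/7)|^2 + 1*|exp(-4*I*pi/7)|^2 + 1*|exp(-2*I*pi/7)|^2]
  = (1/7)[(1) + (1) + (1) + (1) + (1) + (1) + (1)] = 7/7 = 1.
(Exp terms are combined using exp(i*s)*conj(exp(i*t)) = exp(i*(s-t)), and sums of them are collapsed using the identity that for every m > 1 the m distinct m-th roots of unity sum to 0, e.g. 1 + exp(2*I*pi/3) + exp(-2*I*pi/3) = 0.)
A character is irreducible iff <chi, chi> = 1, so this representation is irreducible.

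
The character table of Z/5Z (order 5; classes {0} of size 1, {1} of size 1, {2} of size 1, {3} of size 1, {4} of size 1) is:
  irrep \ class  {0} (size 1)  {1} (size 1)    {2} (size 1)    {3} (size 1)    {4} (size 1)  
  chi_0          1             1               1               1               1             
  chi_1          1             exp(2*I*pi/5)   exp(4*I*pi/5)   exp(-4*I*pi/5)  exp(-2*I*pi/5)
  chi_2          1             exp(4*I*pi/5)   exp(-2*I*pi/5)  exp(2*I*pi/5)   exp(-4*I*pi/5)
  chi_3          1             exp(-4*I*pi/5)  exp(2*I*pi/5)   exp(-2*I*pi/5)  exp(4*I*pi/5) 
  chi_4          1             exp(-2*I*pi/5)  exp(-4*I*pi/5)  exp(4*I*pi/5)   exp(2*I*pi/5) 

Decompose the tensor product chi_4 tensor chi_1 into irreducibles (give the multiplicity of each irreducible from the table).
chi_4 tensor chi_1 = chi_0 (all other irreducibles have multiplicity 0).

Derivation: The character of a tensor product is the pointwise product (chi_4 * chi_1)(C) = chi_4(C) * chi_1(C):
  {0}: (1)*(1), {1}: (exp(-2*I*pi/5))*(exp(2*I*pi/5)), {2}: (exp(-4*I*pi/5))*(exp(4*I*pi/5)), {3}: (exp(4*I*pi/5))*(exp(-4*I*pi/5)), {4}: (exp(2*I*pi/5))*(exp(-2*I*pi/5))
so (chi_4 * chi_1) takes values
  {0} -> 1, {1} -> 1, {2} -> 1, {3} -> 1, {4} -> 1.
Now take the inner product of this character with each irreducible chi from the table, <chi_4*chi_1, chi> = (1/5) sum_C |C| (chi_4*chi_1)(C) conj(chi(C)):
  <chi_4*chi_1, chi_0> = (1/5)[1*(1)*conj(1) + 1*(1)*conj(1) + 1*(1)*conj(1) + 1*(1)*conj(1) + 1*(1)*conj(1)]
      = (1/5)[(1) + (1) + (1) + (1) + (1)] = 5/5 = 1
  <chi_4*chi_1, chi_1> = (1/5)[1*(1)*conj(1) + 1*(1)*conj(exp(2*I*pi/5)) + 1*(1)*conj(exp(4*I*pi/5)) + 1*(1)*conj(exp(-4*I*pi/5)) + 1*(1)*conj(exp(-2*I*pi/5))]
      = (1/5)[(1) + (exp(-2*I*pi/5)) + (exp(-4*I*pi/5)) + (exp(4*I*pi/5)) + (exp(2*I*pi/5))] = 0/5 = 0
  <chi_4*chi_1, chi_2> = (1/5)[1*(1)*conj(1) + 1*(1)*conj(exp(4*I*pi/5)) + 1*(1)*conj(exp(-2*I*pi/5)) + 1*(1)*conj(exp(2*I*pi/5)) + 1*(1)*conj(exp(-4*I*pi/5))]
      = (1/5)[(1) + (exp(-4*I*pi/5)) + (exp(2*I*pi/5)) + (exp(-2*I*pi/5)) + (exp(4*I*pi/5))] = 0/5 = 0
  <chi_4*chi_1, chi_3> = (1/5)[1*(1)*conj(1) + 1*(1)*conj(exp(-4*I*pi/5)) + 1*(1)*conj(exp(2*I*pi/5)) + 1*(1)*conj(exp(-2*I*pi/5)) + 1*(1)*conj(exp(4*I*pi/5))]
      = (1/5)[(1) + (exp(4*I*pi/5)) + (exp(-2*I*pi/5)) + (exp(2*I*pi/5)) + (exp(-4*I*pi/5))] = 0/5 = 0
  <chi_4*chi_1, chi_4> = (1/5)[1*(1)*conj(1) + 1*(1)*conj(exp(-2*I*pi/5)) + 1*(1)*conj(exp(-4*I*pi/5)) + 1*(1)*conj(exp(4*I*pi/5)) + 1*(1)*conj(exp(2*I*pi/5))]
      = (1/5)[(1) + (exp(2*I*pi/5)) + (exp(4*I*pi/5)) + (exp(-4*I*pi/5)) + (exp(-2*I*pi/5))] = 0/5 = 0
(Exp terms are combined using exp(i*s)*conj(exp(i*t)) = exp(i*(s-t)), and sums of them are collapsed using the identity that for every m > 1 the m distinct m-th roots of unity sum to 0, e.g. 1 + exp(2*I*pi/3) + exp(-2*I*pi/3) = 0.)
Hence the multiplicities are chi_0: 1. Dimension check: dim(chi_4)*dim(chi_1) = 1*1 = 1 and sum (mult * dim) = 1*1 = 1.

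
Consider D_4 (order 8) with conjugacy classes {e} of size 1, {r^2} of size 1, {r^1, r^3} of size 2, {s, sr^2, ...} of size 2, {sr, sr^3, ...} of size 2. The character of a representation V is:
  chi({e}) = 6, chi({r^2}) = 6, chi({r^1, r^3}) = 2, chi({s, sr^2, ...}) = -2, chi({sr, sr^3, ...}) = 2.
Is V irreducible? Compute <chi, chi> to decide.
Not irreducible (reducible): <chi, chi> = 12 > 1.

Details: <chi, chi> = (1/|G|) sum_C |C| * |chi(C)|^2 = (1/8)[1*|6|^2 + 1*|6|^2 + 2*|2|^2 + 2*|-2|^2 + 2*|2|^2]
  = (1/8)[(36) + (36) + (8) + (8) + (8)] = 96/8 = 12.
A character is irreducible iff <chi, chi> = 1, so this representation is reducible.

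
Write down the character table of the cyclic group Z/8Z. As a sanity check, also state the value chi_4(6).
Character table of Z/8Z (irreps indexed chi_0,...,chi_7 with chi_k(m) = zeta_8^(k*m), zeta_8 = exp(2*pi*i/8)):
  irrep \ class  {0} (size 1)  {1} (size 1)    {2} (size 1)  {3} (size 1)    {4} (size 1)  {5} (size 1)    {6} (size 1)  {7} (size 1)  
  chi_0          1             1               1             1               1             1               1             1             
  chi_1          1             exp(I*pi/4)     I             exp(3*I*pi/4)   -1            exp(-3*I*pi/4)  -I            exp(-I*pi/4)  
  chi_2          1             I               -1            -I              1             I               -1            -I            
  chi_3          1             exp(3*I*pi/4)   -I            exp(I*pi/4)     -1            exp(-I*pi/4)    I             exp(-3*I*pi/4)
  chi_4          1             -1              1             -1              1             -1              1             -1            
  chi_5          1             exp(-3*I*pi/4)  I             exp(-I*pi/4)    -1            exp(I*pi/4)     -I            exp(3*I*pi/4) 
  chi_6          1             -I              -1            I               1             -I              -1            I             
  chi_7          1             exp(-I*pi/4)    -I            exp(-3*I*pi/4)  -1            exp(3*I*pi/4)   I             exp(I*pi/4)   

Spot check: chi_4(6) = zeta_8^(4*6) = zeta_8^24 = 1.

Why: Z/8Z is abelian, so all 8 irreducible complex representations are 1-dimensional. They are given by chi_k(m) = zeta_8^(k*m) for k = 0,...,7. Row orthogonality: sum_m chi_k(m) conj(chi_l(m)) = 8 * [k = l].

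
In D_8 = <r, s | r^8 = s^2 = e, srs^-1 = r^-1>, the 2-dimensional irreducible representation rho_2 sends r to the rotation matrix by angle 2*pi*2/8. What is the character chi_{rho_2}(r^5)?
chi_{rho_2}(r^5) = 2*cos(2*pi*2*5/8) = 0

Justification: rho_2(r^5) is rotation by angle 2*pi*2*5/8, whose trace is 2*cos(2*pi*2*5/8) = 0.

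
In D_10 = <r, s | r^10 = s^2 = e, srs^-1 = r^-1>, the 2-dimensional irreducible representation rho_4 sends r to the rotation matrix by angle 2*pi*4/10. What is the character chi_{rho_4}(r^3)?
chi_{rho_4}(r^3) = 2*cos(2*pi*4*3/10) = -1/2 + sqrt(5)/2

Explanation: rho_4(r^3) is rotation by angle 2*pi*4*3/10, whose trace is 2*cos(2*pi*4*3/10) = -1/2 + sqrt(5)/2.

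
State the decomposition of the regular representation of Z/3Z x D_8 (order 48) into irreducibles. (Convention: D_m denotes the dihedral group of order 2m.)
Each irreducible V_i of dimension d_i appears with multiplicity d_i, i.e. rho_reg = (direct sum over all irreducibles V_i) d_i V_i. The irreducible dimensions for Z/3Z x D_8 are 1, 1, 1, 1, 1, 1, 1, 1, 1, 1, 1, 1, 2, 2, 2, 2, 2, 2, 2, 2, 2: 12 irreducibles of dimension 1, each with multiplicity 1; 9 irreducibles of dimension 2, each with multiplicity 2. Total dimension 12*1*1 + 9*2*2 = 48 = |G|.

Details: General theorem: in the regular representation of a finite group G, each irreducible appears with multiplicity equal to its dimension. Check: dim(rho_reg) = sum d_i^2 = 1 + 1 + 1 + 1 + 1 + 1 + 1 + 1 + 1 + 1 + 1 + 1 + 4 + 4 + 4 + 4 + 4 + 4 + 4 + 4 + 4 = 48 = |G|.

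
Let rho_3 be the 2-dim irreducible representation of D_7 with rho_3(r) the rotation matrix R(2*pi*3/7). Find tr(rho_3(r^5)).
chi_{rho_3}(r^5) = 2*cos(2*pi*3*5/7) = 2*cos(30*pi/7)

Argument: rho_3(r^5) is rotation by angle 2*pi*3*5/7, whose trace is 2*cos(2*pi*3*5/7) = 2*cos(30*pi/7).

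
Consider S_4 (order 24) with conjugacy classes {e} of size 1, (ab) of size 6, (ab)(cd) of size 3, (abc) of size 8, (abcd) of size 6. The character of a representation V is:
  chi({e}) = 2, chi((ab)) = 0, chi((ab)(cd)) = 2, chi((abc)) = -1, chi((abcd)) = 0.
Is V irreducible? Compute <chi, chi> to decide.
Irreducible: <chi, chi> = 1.

Derivation: <chi, chi> = (1/|G|) sum_C |C| * |chi(C)|^2 = (1/24)[1*|2|^2 + 6*|0|^2 + 3*|2|^2 + 8*|-1|^2 + 6*|0|^2]
  = (1/24)[(4) + (0) + (12) + (8) + (0)] = 24/24 = 1.
A character is irreducible iff <chi, chi> = 1, so this representation is irreducible.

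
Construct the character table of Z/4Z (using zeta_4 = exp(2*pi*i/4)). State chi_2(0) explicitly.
Character table of Z/4Z (irreps indexed chi_0,...,chi_3 with chi_k(m) = zeta_4^(k*m), zeta_4 = exp(2*pi*i/4)):
  irrep \ class  {0} (size 1)  {1} (size 1)  {2} (size 1)  {3} (size 1)
  chi_0          1             1             1             1           
  chi_1          1             I             -1            -I          
  chi_2          1             -1            1             -1          
  chi_3          1             -I            -1            I           

Spot check: chi_2(0) = zeta_4^(2*0) = zeta_4^0 = 1.

Why: Z/4Z is abelian, so all 4 irreducible complex representations are 1-dimensional. They are given by chi_k(m) = zeta_4^(k*m) for k = 0,...,3. Row orthogonality: sum_m chi_k(m) conj(chi_l(m)) = 4 * [k = l].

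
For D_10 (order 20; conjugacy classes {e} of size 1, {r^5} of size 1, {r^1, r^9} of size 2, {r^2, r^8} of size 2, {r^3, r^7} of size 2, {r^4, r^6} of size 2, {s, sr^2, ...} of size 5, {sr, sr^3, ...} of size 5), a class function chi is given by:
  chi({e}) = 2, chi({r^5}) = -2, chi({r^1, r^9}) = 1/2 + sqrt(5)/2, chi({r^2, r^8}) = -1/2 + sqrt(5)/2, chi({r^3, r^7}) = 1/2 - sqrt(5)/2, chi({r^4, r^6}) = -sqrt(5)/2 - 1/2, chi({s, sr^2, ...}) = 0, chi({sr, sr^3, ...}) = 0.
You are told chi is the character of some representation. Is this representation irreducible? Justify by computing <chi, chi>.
Irreducible: <chi, chi> = 1.

Reasoning: <chi, chi> = (1/|G|) sum_C |C| * |chi(C)|^2 = (1/20)[1*|2|^2 + 1*|-2|^2 + 2*|1/2 + sqrt(5)/2|^2 + 2*|-1/2 + sqrt(5)/2|^2 + 2*|1/2 - sqrt(5)/2|^2 + 2*|-sqrt(5)/2 - 1/2|^2 + 5*|0|^2 + 5*|0|^2]
  = (1/20)[(4) + (4) + (sqrt(5) + 3) + (3 - sqrt(5)) + (3 - sqrt(5)) + (sqrt(5) + 3) + (0) + (0)] = 20/20 = 1.
A character is irreducible iff <chi, chi> = 1, so this representation is irreducible.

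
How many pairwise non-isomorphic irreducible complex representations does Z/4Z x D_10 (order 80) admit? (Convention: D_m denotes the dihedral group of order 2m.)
32

Solution. The number of irreducible complex representations of a finite group equals its number of conjugacy classes. For a direct product, #classes(G x H) = #classes(G) * #classes(H). Z/4Z has 4 classes (abelian), D_10 has 8 classes, so 4 * 8 = 32, so Z/4Z x D_10 (order 80) has exactly 32 irreducible complex representations.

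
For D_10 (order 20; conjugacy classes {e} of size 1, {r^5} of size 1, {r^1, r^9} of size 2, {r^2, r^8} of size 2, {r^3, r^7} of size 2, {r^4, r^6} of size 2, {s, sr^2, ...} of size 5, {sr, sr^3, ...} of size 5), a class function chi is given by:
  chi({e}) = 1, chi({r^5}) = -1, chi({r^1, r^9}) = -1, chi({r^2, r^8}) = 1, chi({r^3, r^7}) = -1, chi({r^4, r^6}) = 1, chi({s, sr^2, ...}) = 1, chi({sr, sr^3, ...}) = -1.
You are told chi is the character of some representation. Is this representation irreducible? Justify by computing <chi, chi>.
Irreducible: <chi, chi> = 1.

Working: <chi, chi> = (1/|G|) sum_C |C| * |chi(C)|^2 = (1/20)[1*|1|^2 + 1*|-1|^2 + 2*|-1|^2 + 2*|1|^2 + 2*|-1|^2 + 2*|1|^2 + 5*|1|^2 + 5*|-1|^2]
  = (1/20)[(1) + (1) + (2) + (2) + (2) + (2) + (5) + (5)] = 20/20 = 1.
A character is irreducible iff <chi, chi> = 1, so this representation is irreducible.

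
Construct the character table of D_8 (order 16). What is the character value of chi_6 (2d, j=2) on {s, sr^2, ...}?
Conjugacy classes: {e} of size 1, {r^4} of size 1, {r^1, r^7} of size 2, {r^2, r^6} of size 2, {r^3, r^5} of size 2, {s, sr^2, ...} of size 4, {sr, sr^3, ...} of size 4.
Character table:
  irrep \ class              {e} (size 1)  {r^4} (size 1)  {r^1, r^7} (size 2)  {r^2, r^6} (size 2)  {r^3, r^5} (size 2)  {s, sr^2, ...} (size 4)  {sr, sr^3, ...} (size 4)
  chi_1 (triv)               1             1               1                    1                    1                    1                        1                       
  chi_2 (sign: r->1, s->-1)  1             1               1                    1                    1                    -1                       -1                      
  chi_3 (r->-1, s->1)        1             1               -1                   1                    -1                   1                        -1                      
  chi_4 (r->-1, s->-1)       1             1               -1                   1                    -1                   -1                       1                       
  chi_5 (2d, j=1)            2             -2              sqrt(2)              0                    -sqrt(2)             0                        0                       
  chi_6 (2d, j=2)            2             2               0                    -2                   0                    0                        0                       
  chi_7 (2d, j=3)            2             -2              -sqrt(2)             0                    sqrt(2)              0                        0                       

Spot check: chi_6 (2d, j=2) on {s, sr^2, ...} = 0.

Solution. D_8 has order 2*8 = 16 with 7 conjugacy classes, hence 7 irreducibles. Sum of squared dims 1 + 1 + 1 + 1 + 4 + 4 + 4 = 16 = |G|. Linear characters come from the abelianisation; the 2-dimensional irreps have character r^k -> 2*cos(2*pi*j*k/8), reflections -> 0.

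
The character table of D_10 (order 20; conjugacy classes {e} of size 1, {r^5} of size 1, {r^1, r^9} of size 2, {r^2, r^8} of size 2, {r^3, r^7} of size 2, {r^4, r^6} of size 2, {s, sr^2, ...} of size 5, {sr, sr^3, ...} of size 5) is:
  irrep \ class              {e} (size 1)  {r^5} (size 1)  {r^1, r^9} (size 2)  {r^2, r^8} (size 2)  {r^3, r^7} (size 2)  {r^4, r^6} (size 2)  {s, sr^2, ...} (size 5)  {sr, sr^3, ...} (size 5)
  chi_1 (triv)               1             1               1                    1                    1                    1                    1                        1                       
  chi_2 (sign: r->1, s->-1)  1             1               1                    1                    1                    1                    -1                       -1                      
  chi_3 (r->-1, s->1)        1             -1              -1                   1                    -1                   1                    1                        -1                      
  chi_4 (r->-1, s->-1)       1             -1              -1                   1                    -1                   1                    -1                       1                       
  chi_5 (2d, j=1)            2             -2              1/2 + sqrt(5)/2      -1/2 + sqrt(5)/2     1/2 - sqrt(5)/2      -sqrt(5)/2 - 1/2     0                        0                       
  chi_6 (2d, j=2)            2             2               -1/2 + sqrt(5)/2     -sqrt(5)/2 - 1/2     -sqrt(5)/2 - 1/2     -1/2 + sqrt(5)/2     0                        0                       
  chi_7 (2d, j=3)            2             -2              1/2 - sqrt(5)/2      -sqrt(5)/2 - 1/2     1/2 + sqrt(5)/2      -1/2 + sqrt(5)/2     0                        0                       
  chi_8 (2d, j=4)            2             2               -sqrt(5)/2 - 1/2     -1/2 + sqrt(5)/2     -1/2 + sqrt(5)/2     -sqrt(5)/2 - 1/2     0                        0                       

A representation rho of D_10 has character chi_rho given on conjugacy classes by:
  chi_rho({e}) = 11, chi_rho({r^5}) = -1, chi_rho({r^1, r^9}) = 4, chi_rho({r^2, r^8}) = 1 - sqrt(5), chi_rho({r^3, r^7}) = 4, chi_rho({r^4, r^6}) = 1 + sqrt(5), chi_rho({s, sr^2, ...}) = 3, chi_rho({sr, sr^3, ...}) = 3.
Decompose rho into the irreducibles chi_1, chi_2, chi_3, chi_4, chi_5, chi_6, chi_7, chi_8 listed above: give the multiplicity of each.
Multiplicities: chi_1: 3, chi_2: 0, chi_3: 0, chi_4: 0, chi_5: 1, chi_6: 1, chi_7: 2, chi_8: 0.

Details: Use <chi_rho, chi> = (1/|G|) sum_C |C| * chi_rho(C) * conj(chi(C)) with |G| = 20 for each irreducible chi in the table:
  <chi_rho, chi_1> = (1/20)[1*(11)*conj(1) + 1*(-1)*conj(1) + 2*(4)*conj(1) + 2*(1 - sqrt(5))*conj(1) + 2*(4)*conj(1) + 2*(1 + sqrt(5))*conj(1) + 5*(3)*conj(1) + 5*(3)*conj(1)]
      = (1/20)[(11) + (-1) + (8) + (2 - 2*sqrt(5)) + (8) + (2 + 2*sqrt(5)) + (15) + (15)] = 60/20 = 3
  <chi_rho, chi_2> = (1/20)[1*(11)*conj(1) + 1*(-1)*conj(1) + 2*(4)*conj(1) + 2*(1 - sqrt(5))*conj(1) + 2*(4)*conj(1) + 2*(1 + sqrt(5))*conj(1) + 5*(3)*conj(-1) + 5*(3)*conj(-1)]
      = (1/20)[(11) + (-1) + (8) + (2 - 2*sqrt(5)) + (8) + (2 + 2*sqrt(5)) + (-15) + (-15)] = 0/20 = 0
  <chi_rho, chi_3> = (1/20)[1*(11)*conj(1) + 1*(-1)*conj(-1) + 2*(4)*conj(-1) + 2*(1 - sqrt(5))*conj(1) + 2*(4)*conj(-1) + 2*(1 + sqrt(5))*conj(1) + 5*(3)*conj(1) + 5*(3)*conj(-1)]
      = (1/20)[(11) + (1) + (-8) + (2 - 2*sqrt(5)) + (-8) + (2 + 2*sqrt(5)) + (15) + (-15)] = 0/20 = 0
  <chi_rho, chi_4> = (1/20)[1*(11)*conj(1) + 1*(-1)*conj(-1) + 2*(4)*conj(-1) + 2*(1 - sqrt(5))*conj(1) + 2*(4)*conj(-1) + 2*(1 + sqrt(5))*conj(1) + 5*(3)*conj(-1) + 5*(3)*conj(1)]
      = (1/20)[(11) + (1) + (-8) + (2 - 2*sqrt(5)) + (-8) + (2 + 2*sqrt(5)) + (-15) + (15)] = 0/20 = 0
  <chi_rho, chi_5> = (1/20)[1*(11)*conj(2) + 1*(-1)*conj(-2) + 2*(4)*conj(1/2 + sqrt(5)/2) + 2*(1 - sqrt(5))*conj(-1/2 + sqrt(5)/2) + 2*(4)*conj(1/2 - sqrt(5)/2) + 2*(1 + sqrt(5))*conj(-sqrt(5)/2 - 1/2) + 5*(3)*conj(0) + 5*(3)*conj(0)]
      = (1/20)[(22) + (2) + (4 + 4*sqrt(5)) + (-6 + 2*sqrt(5)) + (4 - 4*sqrt(5)) + (-6 - 2*sqrt(5)) + (0) + (0)] = 20/20 = 1
  <chi_rho, chi_6> = (1/20)[1*(11)*conj(2) + 1*(-1)*conj(2) + 2*(4)*conj(-1/2 + sqrt(5)/2) + 2*(1 - sqrt(5))*conj(-sqrt(5)/2 - 1/2) + 2*(4)*conj(-sqrt(5)/2 - 1/2) + 2*(1 + sqrt(5))*conj(-1/2 + sqrt(5)/2) + 5*(3)*conj(0) + 5*(3)*conj(0)]
      = (1/20)[(22) + (-2) + (-4 + 4*sqrt(5)) + (4) + (-4*sqrt(5) - 4) + (4) + (0) + (0)] = 20/20 = 1
  <chi_rho, chi_7> = (1/20)[1*(11)*conj(2) + 1*(-1)*conj(-2) + 2*(4)*conj(1/2 - sqrt(5)/2) + 2*(1 - sqrt(5))*conj(-sqrt(5)/2 - 1/2) + 2*(4)*conj(1/2 + sqrt(5)/2) + 2*(1 + sqrt(5))*conj(-1/2 + sqrt(5)/2) + 5*(3)*conj(0) + 5*(3)*conj(0)]
      = (1/20)[(22) + (2) + (4 - 4*sqrt(5)) + (4) + (4 + 4*sqrt(5)) + (4) + (0) + (0)] = 40/20 = 2
  <chi_rho, chi_8> = (1/20)[1*(11)*conj(2) + 1*(-1)*conj(2) + 2*(4)*conj(-sqrt(5)/2 - 1/2) + 2*(1 - sqrt(5))*conj(-1/2 + sqrt(5)/2) + 2*(4)*conj(-1/2 + sqrt(5)/2) + 2*(1 + sqrt(5))*conj(-sqrt(5)/2 - 1/2) + 5*(3)*conj(0) + 5*(3)*conj(0)]
      = (1/20)[(22) + (-2) + (-4*sqrt(5) - 4) + (-6 + 2*sqrt(5)) + (-4 + 4*sqrt(5)) + (-6 - 2*sqrt(5)) + (0) + (0)] = 0/20 = 0
Dimension check: dim(rho) = sum (mult * dim) = 3*1 + 0*1 + 0*1 + 0*1 + 1*2 + 1*2 + 2*2 + 0*2 = 11 = chi_rho(e) = 11.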